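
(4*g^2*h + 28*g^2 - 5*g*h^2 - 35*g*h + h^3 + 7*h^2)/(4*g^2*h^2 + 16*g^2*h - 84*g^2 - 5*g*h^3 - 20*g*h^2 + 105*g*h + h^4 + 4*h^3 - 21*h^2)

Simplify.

Factor: 4*g^2*h + 28*g^2 - 5*g*h^2 - 35*g*h + h^3 + 7*h^2 = (-g + h)*(h + 7)*(-4*g + h);  4*g^2*h^2 + 16*g^2*h - 84*g^2 - 5*g*h^3 - 20*g*h^2 + 105*g*h + h^4 + 4*h^3 - 21*h^2 = (h - 3)*(-4*g + h)*(-g + h)*(h + 7)
Cancel the common factors (-g + h), (-4*g + h), (h + 7).

1/(h - 3)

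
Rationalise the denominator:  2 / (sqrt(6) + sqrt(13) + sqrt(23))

(-sqrt(1794) - 2*sqrt(23) + 8*sqrt(13) + 15*sqrt(6))/74

Group as (sqrt(6) + sqrt(23)) + sqrt(13); multiply by (sqrt(6) + sqrt(23)) - sqrt(13), then rationalise the remaining surd.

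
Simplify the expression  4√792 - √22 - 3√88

17*√22

4√792 = 24*√22; √22 = √22; 3√88 = 6*√22
Combine: (24 - 1 - 6)·√22 = 17*√22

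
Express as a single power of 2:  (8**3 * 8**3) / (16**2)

2**10

8**3 = 2**9; 8**3 = 2**9; 16**2 = 2**8
Combine exponents: 2**10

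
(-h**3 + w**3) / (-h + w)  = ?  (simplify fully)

w**3 - h**3 = (-h + w)(h**2 + h*w + w**2).

h**2 + h*w + w**2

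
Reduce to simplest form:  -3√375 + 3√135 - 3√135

3√375 = 15*√15; 3√135 = 9*√15; 3√135 = 9*√15
Combine: (-15 + 9 - 9)·√15 = -15*√15

-15*√15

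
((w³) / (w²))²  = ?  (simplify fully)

w²

Inside the bracket: w¹
Raise to the power 2: w²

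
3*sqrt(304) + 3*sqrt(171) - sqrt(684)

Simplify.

3*sqrt(304) = 12*sqrt(19); 3*sqrt(171) = 9*sqrt(19); sqrt(684) = 6*sqrt(19)
Combine: (12 + 9 - 6)·sqrt(19) = 15*sqrt(19)

15*sqrt(19)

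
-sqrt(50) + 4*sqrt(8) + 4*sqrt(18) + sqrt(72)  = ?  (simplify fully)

sqrt(50) = 5*sqrt(2); 4*sqrt(8) = 8*sqrt(2); 4*sqrt(18) = 12*sqrt(2); sqrt(72) = 6*sqrt(2)
Combine: (-5 + 8 + 12 + 6)·sqrt(2) = 21*sqrt(2)

21*sqrt(2)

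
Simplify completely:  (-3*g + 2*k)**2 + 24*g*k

Expand the square and combine the 24*g*k term.

(3*g + 2*k)**2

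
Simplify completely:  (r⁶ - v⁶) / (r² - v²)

Difference of sixth powers: factor out (r² - v²).

r⁴ + r²*v² + v⁴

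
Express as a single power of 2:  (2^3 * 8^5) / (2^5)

2^3 = 2^3; 8^5 = 2^15; 2^5 = 2^5
Combine exponents: 2^13

2^13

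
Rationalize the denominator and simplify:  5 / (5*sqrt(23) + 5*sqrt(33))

(-sqrt(23) + sqrt(33))/10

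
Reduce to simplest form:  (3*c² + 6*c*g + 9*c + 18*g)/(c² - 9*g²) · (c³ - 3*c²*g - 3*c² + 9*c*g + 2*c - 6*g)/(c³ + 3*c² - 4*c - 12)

(3*c² + 6*c*g - 3*c - 6*g)/(c² + 3*c*g + 2*c + 6*g)

Factor: 3*c² + 6*c*g + 9*c + 18*g = 3·(c + 3)·(c + 2*g);  c² - 9*g² = (c - 3*g)·(c + 3*g);  c³ - 3*c²*g - 3*c² + 9*c*g + 2*c - 6*g = (c - 2)·(c - 3*g)·(c - 1);  c³ + 3*c² - 4*c - 12 = (c + 2)·(c - 2)·(c + 3)
Cancel the common factors (c - 2), (c + 3), (c - 3*g).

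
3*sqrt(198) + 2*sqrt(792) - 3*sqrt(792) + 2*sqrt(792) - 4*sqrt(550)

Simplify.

-5*sqrt(22)

3*sqrt(198) = 9*sqrt(22); 2*sqrt(792) = 12*sqrt(22); 3*sqrt(792) = 18*sqrt(22); 2*sqrt(792) = 12*sqrt(22); 4*sqrt(550) = 20*sqrt(22)
Combine: (9 + 12 - 18 + 12 - 20)·sqrt(22) = -5*sqrt(22)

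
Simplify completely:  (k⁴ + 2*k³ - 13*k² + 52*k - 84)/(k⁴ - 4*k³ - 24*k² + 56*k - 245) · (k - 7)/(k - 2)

Factor: k⁴ + 2*k³ - 13*k² + 52*k - 84 = (k + 6)·(k² - 2*k + 7)·(k - 2);  k⁴ - 4*k³ - 24*k² + 56*k - 245 = (k - 7)·(k + 5)·(k² - 2*k + 7)
Cancel the common factors (k² - 2*k + 7), (k - 2), (k - 7).

(k + 6)/(k + 5)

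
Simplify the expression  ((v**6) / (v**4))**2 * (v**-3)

Inside the bracket: v**2
Raise to the power 2: v**4
Multiply by (v**-3): add exponents.

v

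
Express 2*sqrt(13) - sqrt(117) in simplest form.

2*sqrt(13) = 2*sqrt(13); sqrt(117) = 3*sqrt(13)
Combine: (2 - 3)·sqrt(13) = -sqrt(13)

-sqrt(13)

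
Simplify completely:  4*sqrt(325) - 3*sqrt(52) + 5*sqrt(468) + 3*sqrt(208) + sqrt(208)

60*sqrt(13)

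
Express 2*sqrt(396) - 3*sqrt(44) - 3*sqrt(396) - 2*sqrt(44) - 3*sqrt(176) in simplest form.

-28*sqrt(11)

2*sqrt(396) = 12*sqrt(11); 3*sqrt(44) = 6*sqrt(11); 3*sqrt(396) = 18*sqrt(11); 2*sqrt(44) = 4*sqrt(11); 3*sqrt(176) = 12*sqrt(11)
Combine: (12 - 6 - 18 - 4 - 12)·sqrt(11) = -28*sqrt(11)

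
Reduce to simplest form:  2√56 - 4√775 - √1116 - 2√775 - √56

2√56 = 4*√14; 4√775 = 20*√31; √1116 = 6*√31; 2√775 = 10*√31; √56 = 2*√14

-36*√31 + 2*√14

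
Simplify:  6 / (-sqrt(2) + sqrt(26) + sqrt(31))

(-330*sqrt(2) - 18*sqrt(31) + 42*sqrt(26) + 24*sqrt(403))/199

Group as (sqrt(26) + sqrt(31)) - sqrt(2); multiply by (sqrt(26) + sqrt(31)) + sqrt(2), then rationalise the remaining surd.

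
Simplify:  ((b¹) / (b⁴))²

b^(-6)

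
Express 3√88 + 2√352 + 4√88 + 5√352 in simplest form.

42*√22

3√88 = 6*√22; 2√352 = 8*√22; 4√88 = 8*√22; 5√352 = 20*√22
Combine: (6 + 8 + 8 + 20)·√22 = 42*√22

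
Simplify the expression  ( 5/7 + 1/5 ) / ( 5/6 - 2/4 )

Numerator: 5/7 + 1/5 = 32/35
Denominator: 5/6 - 2/4 = 1/3
Divide: (32/35) · (3) = 96/35

96/35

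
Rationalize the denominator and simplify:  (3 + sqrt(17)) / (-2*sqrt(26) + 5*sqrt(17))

Multiply numerator and denominator by 2*sqrt(26) + 5*sqrt(17).
Denominator becomes 321; numerator becomes 6*sqrt(26) + 2*sqrt(442) + 15*sqrt(17) + 85.

(6*sqrt(26) + 2*sqrt(442) + 15*sqrt(17) + 85)/321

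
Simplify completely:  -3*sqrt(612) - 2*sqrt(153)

3*sqrt(612) = 18*sqrt(17); 2*sqrt(153) = 6*sqrt(17)
Combine: (-18 - 6)·sqrt(17) = -24*sqrt(17)

-24*sqrt(17)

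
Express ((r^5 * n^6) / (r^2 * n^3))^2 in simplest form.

n^6*r^6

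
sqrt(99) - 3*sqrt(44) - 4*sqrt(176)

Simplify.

-19*sqrt(11)

sqrt(99) = 3*sqrt(11); 3*sqrt(44) = 6*sqrt(11); 4*sqrt(176) = 16*sqrt(11)
Combine: (3 - 6 - 16)·sqrt(11) = -19*sqrt(11)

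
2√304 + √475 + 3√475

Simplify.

28*√19

2√304 = 8*√19; √475 = 5*√19; 3√475 = 15*√19
Combine: (8 + 5 + 15)·√19 = 28*√19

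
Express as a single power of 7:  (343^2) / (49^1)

343^2 = 7^6; 49^1 = 7^2
Combine exponents: 7^4

7^4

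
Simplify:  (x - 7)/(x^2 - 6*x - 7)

1/(x + 1)

Factor: x^2 - 6*x - 7 = (x + 1)*(x - 7)
Cancel the common factor (x - 7).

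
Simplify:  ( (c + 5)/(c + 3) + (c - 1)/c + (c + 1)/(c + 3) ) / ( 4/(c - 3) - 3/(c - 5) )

(3*c**3 - 25*c**2 + 53*c - 15)/(c**2 - 11*c)

Numerator: (c + 5)/(c + 3) + (c - 1)/c + (c + 1)/(c + 3) = (3*c - 1)/c
Denominator: 4/(c - 3) - 3/(c - 5) = (c - 11)/(c**2 - 8*c + 15)
Divide: ((3*c - 1)/c) · ((c**2 - 8*c + 15)/(c - 11)) = (3*c**3 - 25*c**2 + 53*c - 15)/(c**2 - 11*c)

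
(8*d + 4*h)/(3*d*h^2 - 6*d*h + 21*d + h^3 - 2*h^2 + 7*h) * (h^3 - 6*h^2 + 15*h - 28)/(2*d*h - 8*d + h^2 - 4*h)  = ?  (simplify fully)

Factor: 8*d + 4*h = 4*(2*d + h);  3*d*h^2 - 6*d*h + 21*d + h^3 - 2*h^2 + 7*h = (3*d + h)*(h^2 - 2*h + 7);  h^3 - 6*h^2 + 15*h - 28 = (h - 4)*(h^2 - 2*h + 7);  2*d*h - 8*d + h^2 - 4*h = (h - 4)*(2*d + h)
Cancel the common factors (h^2 - 2*h + 7), (2*d + h), (h - 4).

4/(3*d + h)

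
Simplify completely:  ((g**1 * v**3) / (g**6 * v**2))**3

Inside the bracket: (g**-5) * v**1
Raise to the power 3: (g**-15) * v**3

v**3/g**15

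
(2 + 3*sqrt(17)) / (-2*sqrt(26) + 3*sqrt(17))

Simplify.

(4*sqrt(26) + 6*sqrt(17) + 6*sqrt(442) + 153)/49

Multiply numerator and denominator by 2*sqrt(26) + 3*sqrt(17).
Denominator becomes 49; numerator becomes 4*sqrt(26) + 6*sqrt(17) + 6*sqrt(442) + 153.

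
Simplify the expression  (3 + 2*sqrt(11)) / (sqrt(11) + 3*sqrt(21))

(-22 - 3*sqrt(11) + 9*sqrt(21) + 6*sqrt(231))/178

Multiply numerator and denominator by -3*sqrt(21) + sqrt(11).
Denominator becomes -178; numerator becomes -6*sqrt(231) - 9*sqrt(21) + 3*sqrt(11) + 22.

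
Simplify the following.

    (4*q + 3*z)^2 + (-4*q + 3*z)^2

32*q^2 + 18*z^2

Binomially expand both and collect terms in (3*z), (4*q).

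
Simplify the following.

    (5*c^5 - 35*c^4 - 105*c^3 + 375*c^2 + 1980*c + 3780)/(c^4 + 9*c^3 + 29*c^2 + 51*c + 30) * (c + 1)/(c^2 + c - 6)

(5*c^2 - 65*c + 210)/(c^2 + 3*c - 10)

Factor: 5*c^5 - 35*c^4 - 105*c^3 + 375*c^2 + 1980*c + 3780 = 5*(c + 3)*(c - 6)*(c^2 + 3*c + 6)*(c - 7);  c^4 + 9*c^3 + 29*c^2 + 51*c + 30 = (c + 1)*(c^2 + 3*c + 6)*(c + 5);  c^2 + c - 6 = (c - 2)*(c + 3)
Cancel the common factors (c^2 + 3*c + 6), (c + 3), (c + 1).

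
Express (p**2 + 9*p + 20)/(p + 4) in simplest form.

p + 5

Factor: p**2 + 9*p + 20 = (p + 5)*(p + 4)
Cancel the common factor (p + 4).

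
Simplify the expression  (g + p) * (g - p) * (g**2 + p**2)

g**4 - p**4

Telescope via difference of squares: (g+p)(g-p) = g**2 - p**2, then repeat with the next factor.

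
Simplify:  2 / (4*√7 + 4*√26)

(-√7 + √26)/38

Multiply numerator and denominator by -4*√7 + 4*√26.
Denominator becomes 304; numerator becomes -8*√7 + 8*√26.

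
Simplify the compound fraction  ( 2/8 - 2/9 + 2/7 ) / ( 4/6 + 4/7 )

Numerator: 2/8 - 2/9 + 2/7 = 79/252
Denominator: 4/6 + 4/7 = 26/21
Divide: (79/252) · (21/26) = 79/312

79/312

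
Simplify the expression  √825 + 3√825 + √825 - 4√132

√825 = 5*√33; 3√825 = 15*√33; √825 = 5*√33; 4√132 = 8*√33
Combine: (5 + 15 + 5 - 8)·√33 = 17*√33

17*√33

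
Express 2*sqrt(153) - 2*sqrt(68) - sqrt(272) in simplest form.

2*sqrt(153) = 6*sqrt(17); 2*sqrt(68) = 4*sqrt(17); sqrt(272) = 4*sqrt(17)
Combine: (6 - 4 - 4)·sqrt(17) = -2*sqrt(17)

-2*sqrt(17)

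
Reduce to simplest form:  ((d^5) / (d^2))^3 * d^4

d^13

Inside the bracket: d^3
Raise to the power 3: d^9
Multiply by d^4: add exponents.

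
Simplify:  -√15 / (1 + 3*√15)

(-45 + √15)/134

Multiply numerator and denominator by -3*√15 + 1.
Denominator becomes -134; numerator becomes -√15 + 45.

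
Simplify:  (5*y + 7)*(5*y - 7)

Difference of squares with P = 5*y, Q = 7.

25*y^2 - 49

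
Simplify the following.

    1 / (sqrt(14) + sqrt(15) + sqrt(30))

(-60*sqrt(7) - sqrt(30) + 29*sqrt(15) + 31*sqrt(14))/839

Group as (sqrt(15) + sqrt(30)) + sqrt(14); multiply by (sqrt(15) + sqrt(30)) - sqrt(14), then rationalise the remaining surd.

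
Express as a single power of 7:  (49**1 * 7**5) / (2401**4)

7**(-9)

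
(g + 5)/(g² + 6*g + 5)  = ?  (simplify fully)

1/(g + 1)

Factor: g² + 6*g + 5 = (g + 1)·(g + 5)
Cancel the common factor (g + 5).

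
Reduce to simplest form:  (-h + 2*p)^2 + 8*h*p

(h + 2*p)^2

Expanding gives h^2 + 4*h*p + 4*p^2, a perfect square.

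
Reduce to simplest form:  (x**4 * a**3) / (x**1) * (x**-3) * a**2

Quotient: x**3 * a**3
Multiply by (x**-3) * a**2: add exponents.

a**5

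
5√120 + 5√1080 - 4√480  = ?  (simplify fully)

24*√30

5√120 = 10*√30; 5√1080 = 30*√30; 4√480 = 16*√30
Combine: (10 + 30 - 16)·√30 = 24*√30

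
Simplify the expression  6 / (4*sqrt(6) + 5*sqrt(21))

(-8*sqrt(6) + 10*sqrt(21))/143

Multiply numerator and denominator by -4*sqrt(6) + 5*sqrt(21).
Denominator becomes 429; numerator becomes -24*sqrt(6) + 30*sqrt(21).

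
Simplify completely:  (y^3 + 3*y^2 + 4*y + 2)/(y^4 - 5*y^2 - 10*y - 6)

1/(y - 3)

Factor: y^3 + 3*y^2 + 4*y + 2 = (y^2 + 2*y + 2)*(y + 1);  y^4 - 5*y^2 - 10*y - 6 = (y - 3)*(y + 1)*(y^2 + 2*y + 2)
Cancel the common factors (y^2 + 2*y + 2), (y + 1).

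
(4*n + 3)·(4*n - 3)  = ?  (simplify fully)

Product of conjugates: (P+Q)(P-Q) = P^2 - Q^2.

16*n² - 9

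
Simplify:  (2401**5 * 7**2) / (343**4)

7**10

2401**5 = 7**20; 7**2 = 7**2; 343**4 = 7**12
Combine exponents: 7**10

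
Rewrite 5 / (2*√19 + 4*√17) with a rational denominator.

(-5*√19 + 10*√17)/98

Multiply numerator and denominator by -2*√19 + 4*√17.
Denominator becomes 196; numerator becomes -10*√19 + 20*√17.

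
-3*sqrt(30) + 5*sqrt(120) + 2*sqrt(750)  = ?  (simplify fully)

3*sqrt(30) = 3*sqrt(30); 5*sqrt(120) = 10*sqrt(30); 2*sqrt(750) = 10*sqrt(30)
Combine: (-3 + 10 + 10)·sqrt(30) = 17*sqrt(30)

17*sqrt(30)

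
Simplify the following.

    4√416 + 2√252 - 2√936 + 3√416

12*√7 + 16*√26

4√416 = 16*√26; 2√252 = 12*√7; 2√936 = 12*√26; 3√416 = 12*√26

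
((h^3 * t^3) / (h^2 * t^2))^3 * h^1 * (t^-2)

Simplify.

h^4*t

Inside the bracket: h^1 * t^1
Raise to the power 3: h^3 * t^3
Multiply by h^1 * (t^-2): add exponents.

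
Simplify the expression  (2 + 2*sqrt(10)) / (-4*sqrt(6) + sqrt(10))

(-8*sqrt(15) - 10 - 4*sqrt(6) - sqrt(10))/43

Multiply numerator and denominator by sqrt(10) + 4*sqrt(6).
Denominator becomes -86; numerator becomes 2*sqrt(10) + 8*sqrt(6) + 20 + 16*sqrt(15).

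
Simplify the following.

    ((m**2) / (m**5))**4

Inside the bracket: (m**-3)
Raise to the power 4: (m**-12)

m**(-12)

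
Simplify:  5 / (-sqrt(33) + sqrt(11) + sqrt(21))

(5*sqrt(33) + 115*sqrt(21) + 215*sqrt(11) + 330*sqrt(7))/923

Group as (sqrt(11) + sqrt(21)) - sqrt(33); multiply by (sqrt(11) + sqrt(21)) + sqrt(33), then rationalise the remaining surd.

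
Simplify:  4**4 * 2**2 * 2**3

4**4 = 2**8; 2**2 = 2**2; 2**3 = 2**3
Combine exponents: 2**13

2**13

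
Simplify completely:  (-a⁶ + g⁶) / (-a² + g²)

-a⁶ + g⁶ factors as -(a - g)*(a + g)*(a² - a*g + g²)*(a² + a*g + g²).

a⁴ + a²*g² + g⁴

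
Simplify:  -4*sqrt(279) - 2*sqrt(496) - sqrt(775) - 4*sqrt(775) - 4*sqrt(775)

4*sqrt(279) = 12*sqrt(31); 2*sqrt(496) = 8*sqrt(31); sqrt(775) = 5*sqrt(31); 4*sqrt(775) = 20*sqrt(31); 4*sqrt(775) = 20*sqrt(31)
Combine: (-12 - 8 - 5 - 20 - 20)·sqrt(31) = -65*sqrt(31)

-65*sqrt(31)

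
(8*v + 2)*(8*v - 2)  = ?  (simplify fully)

Difference of squares with P = 8*v, Q = 2.

64*v^2 - 4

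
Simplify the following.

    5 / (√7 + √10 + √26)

(-20*√455 - 45*√26 + 115*√10 + 145*√7)/199

Group as (√7 + √26) + √10; multiply by (√7 + √26) - √10, then rationalise the remaining surd.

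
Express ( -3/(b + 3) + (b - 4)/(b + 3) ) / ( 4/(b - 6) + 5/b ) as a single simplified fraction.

(b^3 - 13*b^2 + 42*b)/(9*b^2 - 3*b - 90)

Numerator: -3/(b + 3) + (b - 4)/(b + 3) = (b - 7)/(b + 3)
Denominator: 4/(b - 6) + 5/b = (9*b - 30)/(b^2 - 6*b)
Divide: ((b - 7)/(b + 3)) · ((b^2 - 6*b)/(9*b - 30)) = (b^3 - 13*b^2 + 42*b)/(9*b^2 - 3*b - 90)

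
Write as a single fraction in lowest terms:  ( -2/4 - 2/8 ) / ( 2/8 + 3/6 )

Numerator: -2/4 - 2/8 = -3/4
Denominator: 2/8 + 3/6 = 3/4
Divide: (-3/4) · (4/3) = -1

-1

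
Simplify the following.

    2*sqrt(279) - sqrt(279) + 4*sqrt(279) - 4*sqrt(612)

-24*sqrt(17) + 15*sqrt(31)

2*sqrt(279) = 6*sqrt(31); sqrt(279) = 3*sqrt(31); 4*sqrt(279) = 12*sqrt(31); 4*sqrt(612) = 24*sqrt(17)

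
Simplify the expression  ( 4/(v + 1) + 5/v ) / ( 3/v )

(9*v + 5)/(3*v + 3)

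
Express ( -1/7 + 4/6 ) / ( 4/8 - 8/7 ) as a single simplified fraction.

Numerator: -1/7 + 4/6 = 11/21
Denominator: 4/8 - 8/7 = -9/14
Divide: (11/21) · (-14/9) = -22/27

-22/27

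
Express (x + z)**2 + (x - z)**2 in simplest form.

2*x**2 + 2*z**2

Write as f(x,z) + f(x,-z) and expand.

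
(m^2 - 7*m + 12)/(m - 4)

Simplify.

m - 3

Factor: m^2 - 7*m + 12 = (m - 4)*(m - 3)
Cancel the common factor (m - 4).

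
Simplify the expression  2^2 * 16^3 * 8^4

2^26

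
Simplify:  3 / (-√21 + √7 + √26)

(-18*√21 + 3*√26 + 60*√7 + 21*√78)/292

Group as (√7 + √26) - √21; multiply by (√7 + √26) + √21, then rationalise the remaining surd.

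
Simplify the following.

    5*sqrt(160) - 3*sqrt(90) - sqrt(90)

5*sqrt(160) = 20*sqrt(10); 3*sqrt(90) = 9*sqrt(10); sqrt(90) = 3*sqrt(10)
Combine: (20 - 9 - 3)·sqrt(10) = 8*sqrt(10)

8*sqrt(10)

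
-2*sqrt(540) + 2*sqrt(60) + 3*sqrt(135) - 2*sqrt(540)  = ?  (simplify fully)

-11*sqrt(15)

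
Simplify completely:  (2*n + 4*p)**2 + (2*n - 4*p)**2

8*n**2 + 32*p**2

Binomially expand both and collect terms in (2*n), (4*p).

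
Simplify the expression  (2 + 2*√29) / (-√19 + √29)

(√19 + √29 + √551 + 29)/5

Multiply numerator and denominator by √19 + √29.
Denominator becomes 10; numerator becomes 2*√19 + 2*√29 + 2*√551 + 58.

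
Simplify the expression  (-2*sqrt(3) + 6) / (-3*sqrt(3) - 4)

Multiply numerator and denominator by -4 + 3*sqrt(3).
Denominator becomes -11; numerator becomes -42 + 26*sqrt(3).

(-26*sqrt(3) + 42)/11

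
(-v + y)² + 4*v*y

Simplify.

(v + y)²

After expansion: v² + 2*v*y + y² — a perfect-square trinomial.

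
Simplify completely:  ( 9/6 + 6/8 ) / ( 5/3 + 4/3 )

3/4

Numerator: 9/6 + 6/8 = 9/4
Denominator: 5/3 + 4/3 = 3
Divide: (9/4) · (1/3) = 3/4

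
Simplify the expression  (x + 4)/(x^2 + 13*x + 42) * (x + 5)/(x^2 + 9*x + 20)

1/(x^2 + 13*x + 42)

Factor: x^2 + 13*x + 42 = (x + 7)*(x + 6);  x^2 + 9*x + 20 = (x + 4)*(x + 5)
Cancel the common factors (x + 4), (x + 5).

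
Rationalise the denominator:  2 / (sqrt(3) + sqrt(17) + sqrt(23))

Group as (sqrt(3) + sqrt(17)) + sqrt(23); multiply by (sqrt(3) + sqrt(17)) - sqrt(23), then rationalise the remaining surd.

(-4*sqrt(1173) - 6*sqrt(23) + 18*sqrt(17) + 74*sqrt(3))/195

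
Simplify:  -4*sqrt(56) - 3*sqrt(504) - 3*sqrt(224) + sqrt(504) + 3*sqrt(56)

-26*sqrt(14)

4*sqrt(56) = 8*sqrt(14); 3*sqrt(504) = 18*sqrt(14); 3*sqrt(224) = 12*sqrt(14); sqrt(504) = 6*sqrt(14); 3*sqrt(56) = 6*sqrt(14)
Combine: (-8 - 18 - 12 + 6 + 6)·sqrt(14) = -26*sqrt(14)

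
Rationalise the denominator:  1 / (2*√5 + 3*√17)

(-2*√5 + 3*√17)/133

Multiply numerator and denominator by -3*√17 + 2*√5.
Denominator becomes -133; numerator becomes -3*√17 + 2*√5.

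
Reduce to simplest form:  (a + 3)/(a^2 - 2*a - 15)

1/(a - 5)

Factor: a^2 - 2*a - 15 = (a + 3)*(a - 5)
Cancel the common factor (a + 3).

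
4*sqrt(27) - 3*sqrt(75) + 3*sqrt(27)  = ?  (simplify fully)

6*sqrt(3)

4*sqrt(27) = 12*sqrt(3); 3*sqrt(75) = 15*sqrt(3); 3*sqrt(27) = 9*sqrt(3)
Combine: (12 - 15 + 9)·sqrt(3) = 6*sqrt(3)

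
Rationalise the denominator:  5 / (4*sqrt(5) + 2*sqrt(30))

Multiply numerator and denominator by -2*sqrt(30) + 4*sqrt(5).
Denominator becomes -40; numerator becomes -10*sqrt(30) + 20*sqrt(5).

(-2*sqrt(5) + sqrt(30))/4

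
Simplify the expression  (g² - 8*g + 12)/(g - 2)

Factor: g² - 8*g + 12 = (g - 6)·(g - 2)
Cancel the common factor (g - 2).

g - 6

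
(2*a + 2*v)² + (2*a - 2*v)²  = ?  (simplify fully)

8*a² + 8*v²

Binomially expand both and collect terms in (2*a), (2*v).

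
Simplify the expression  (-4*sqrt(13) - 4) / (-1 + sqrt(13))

Multiply numerator and denominator by -sqrt(13) - 1.
Denominator becomes -12; numerator becomes 8*sqrt(13) + 56.

(-14 - 2*sqrt(13))/3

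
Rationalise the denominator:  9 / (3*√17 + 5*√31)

(-27*√17 + 45*√31)/622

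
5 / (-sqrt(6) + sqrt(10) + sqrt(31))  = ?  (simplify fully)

Group as (sqrt(10) + sqrt(31)) - sqrt(6); multiply by (sqrt(10) + sqrt(31)) + sqrt(6), then rationalise the remaining surd.

(-35*sqrt(6) - 15*sqrt(31) + 27*sqrt(10) + 4*sqrt(465))/3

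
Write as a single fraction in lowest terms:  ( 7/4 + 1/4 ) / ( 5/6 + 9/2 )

3/8

Numerator: 7/4 + 1/4 = 2
Denominator: 5/6 + 9/2 = 16/3
Divide: (2) · (3/16) = 3/8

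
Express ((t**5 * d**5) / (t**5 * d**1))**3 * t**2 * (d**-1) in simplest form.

Inside the bracket: d**4
Raise to the power 3: d**12
Multiply by t**2 * (d**-1): add exponents.

d**11*t**2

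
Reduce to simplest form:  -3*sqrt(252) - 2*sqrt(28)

-22*sqrt(7)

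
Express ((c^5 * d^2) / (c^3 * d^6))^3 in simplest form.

Inside the bracket: c^2 * (d^-4)
Raise to the power 3: c^6 * (d^-12)

c^6/d^12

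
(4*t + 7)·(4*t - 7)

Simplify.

Product of conjugates: (P+Q)(P-Q) = P^2 - Q^2.

16*t² - 49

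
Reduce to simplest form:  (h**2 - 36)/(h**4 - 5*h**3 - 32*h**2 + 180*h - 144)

Factor: h**2 - 36 = (h - 6)*(h + 6);  h**4 - 5*h**3 - 32*h**2 + 180*h - 144 = (h - 4)*(h - 6)*(h + 6)*(h - 1)
Cancel the common factors (h + 6), (h - 6).

1/(h**2 - 5*h + 4)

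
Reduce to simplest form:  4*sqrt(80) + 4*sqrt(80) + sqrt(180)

38*sqrt(5)

4*sqrt(80) = 16*sqrt(5); 4*sqrt(80) = 16*sqrt(5); sqrt(180) = 6*sqrt(5)
Combine: (16 + 16 + 6)·sqrt(5) = 38*sqrt(5)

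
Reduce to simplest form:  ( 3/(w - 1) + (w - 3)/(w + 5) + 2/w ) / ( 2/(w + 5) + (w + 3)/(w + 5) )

Numerator: 3/(w - 1) + (w - 3)/(w + 5) + 2/w = (w³ + w² + 26*w - 10)/(w³ + 4*w² - 5*w)
Denominator: 2/(w + 5) + (w + 3)/(w + 5) = 1
Divide: ((w³ + w² + 26*w - 10)/(w³ + 4*w² - 5*w)) · (1) = (w³ + w² + 26*w - 10)/(w³ + 4*w² - 5*w)

(w³ + w² + 26*w - 10)/(w³ + 4*w² - 5*w)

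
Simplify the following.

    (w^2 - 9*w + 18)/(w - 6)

Factor: w^2 - 9*w + 18 = (w - 6)*(w - 3)
Cancel the common factor (w - 6).

w - 3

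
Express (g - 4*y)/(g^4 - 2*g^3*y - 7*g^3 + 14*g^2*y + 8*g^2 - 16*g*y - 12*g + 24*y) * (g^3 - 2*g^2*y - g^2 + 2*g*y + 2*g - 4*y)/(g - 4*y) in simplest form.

1/(g - 6)

Factor: g^4 - 2*g^3*y - 7*g^3 + 14*g^2*y + 8*g^2 - 16*g*y - 12*g + 24*y = (g - 6)*(g - 2*y)*(g^2 - g + 2);  g^3 - 2*g^2*y - g^2 + 2*g*y + 2*g - 4*y = (g^2 - g + 2)*(g - 2*y)
Cancel the common factors (g^2 - g + 2), (g - 4*y), (g - 2*y).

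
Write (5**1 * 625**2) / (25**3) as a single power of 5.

5**1 = 5**1; 625**2 = 5**8; 25**3 = 5**6
Combine exponents: 5**3

5**3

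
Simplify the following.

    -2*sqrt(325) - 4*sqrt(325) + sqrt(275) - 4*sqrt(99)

-30*sqrt(13) - 7*sqrt(11)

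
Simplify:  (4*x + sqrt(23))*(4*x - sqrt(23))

16*x^2 - 23

Difference of squares with P = 4*x, Q = sqrt(23).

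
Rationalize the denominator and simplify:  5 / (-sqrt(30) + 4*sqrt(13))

Multiply numerator and denominator by sqrt(30) + 4*sqrt(13).
Denominator becomes 178; numerator becomes 5*sqrt(30) + 20*sqrt(13).

(5*sqrt(30) + 20*sqrt(13))/178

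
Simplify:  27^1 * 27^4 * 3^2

3^17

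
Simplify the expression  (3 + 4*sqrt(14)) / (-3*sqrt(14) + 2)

Multiply numerator and denominator by 2 + 3*sqrt(14).
Denominator becomes -122; numerator becomes 17*sqrt(14) + 174.

(-174 - 17*sqrt(14))/122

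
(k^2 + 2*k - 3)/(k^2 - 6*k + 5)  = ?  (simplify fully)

(k + 3)/(k - 5)

Factor: k^2 + 2*k - 3 = (k + 3)*(k - 1);  k^2 - 6*k + 5 = (k - 1)*(k - 5)
Cancel the common factor (k - 1).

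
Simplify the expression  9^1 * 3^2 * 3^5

3^9

9^1 = 3^2; 3^2 = 3^2; 3^5 = 3^5
Combine exponents: 3^9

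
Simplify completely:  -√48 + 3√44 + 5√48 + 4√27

6*√11 + 28*√3

√48 = 4*√3; 3√44 = 6*√11; 5√48 = 20*√3; 4√27 = 12*√3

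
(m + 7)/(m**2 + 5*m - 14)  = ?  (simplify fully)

1/(m - 2)

Factor: m**2 + 5*m - 14 = (m + 7)*(m - 2)
Cancel the common factor (m + 7).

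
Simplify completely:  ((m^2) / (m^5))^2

Inside the bracket: (m^-3)
Raise to the power 2: (m^-6)

m^(-6)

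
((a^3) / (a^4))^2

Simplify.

Inside the bracket: (a^-1)
Raise to the power 2: (a^-2)

a^(-2)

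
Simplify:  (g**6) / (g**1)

Quotient: g**5

g**5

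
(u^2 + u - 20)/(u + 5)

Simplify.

Factor: u^2 + u - 20 = (u - 4)*(u + 5)
Cancel the common factor (u + 5).

u - 4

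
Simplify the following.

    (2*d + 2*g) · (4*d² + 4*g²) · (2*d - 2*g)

Telescope via difference of squares: ((2*d)+(2*g))((2*d)-(2*g)) = 4*d² - 4*g², then repeat with the next factor.

16*d⁴ - 16*g⁴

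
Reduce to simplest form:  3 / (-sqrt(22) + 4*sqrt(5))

(3*sqrt(22) + 12*sqrt(5))/58

Multiply numerator and denominator by sqrt(22) + 4*sqrt(5).
Denominator becomes 58; numerator becomes 3*sqrt(22) + 12*sqrt(5).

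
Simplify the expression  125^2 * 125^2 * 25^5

5^22

125^2 = 5^6; 125^2 = 5^6; 25^5 = 5^10
Combine exponents: 5^22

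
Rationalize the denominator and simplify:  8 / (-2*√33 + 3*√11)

(-16*√33 - 24*√11)/33

Multiply numerator and denominator by 3*√11 + 2*√33.
Denominator becomes -33; numerator becomes 24*√11 + 16*√33.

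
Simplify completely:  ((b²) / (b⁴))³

b^(-6)

Inside the bracket: (b^-2)
Raise to the power 3: (b^-6)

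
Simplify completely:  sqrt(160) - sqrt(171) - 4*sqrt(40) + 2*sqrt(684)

-4*sqrt(10) + 9*sqrt(19)

sqrt(160) = 4*sqrt(10); sqrt(171) = 3*sqrt(19); 4*sqrt(40) = 8*sqrt(10); 2*sqrt(684) = 12*sqrt(19)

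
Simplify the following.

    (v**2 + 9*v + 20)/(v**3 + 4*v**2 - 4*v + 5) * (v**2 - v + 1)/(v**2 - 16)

1/(v - 4)

Factor: v**2 + 9*v + 20 = (v + 5)*(v + 4);  v**3 + 4*v**2 - 4*v + 5 = (v**2 - v + 1)*(v + 5);  v**2 - 16 = (v - 4)*(v + 4)
Cancel the common factors (v**2 - v + 1), (v + 5), (v + 4).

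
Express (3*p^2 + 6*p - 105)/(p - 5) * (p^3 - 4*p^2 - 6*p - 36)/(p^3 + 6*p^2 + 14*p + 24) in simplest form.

Factor: 3*p^2 + 6*p - 105 = 3*(p - 5)*(p + 7);  p^3 - 4*p^2 - 6*p - 36 = (p^2 + 2*p + 6)*(p - 6);  p^3 + 6*p^2 + 14*p + 24 = (p + 4)*(p^2 + 2*p + 6)
Cancel the common factors (p^2 + 2*p + 6), (p - 5).

(3*p^2 + 3*p - 126)/(p + 4)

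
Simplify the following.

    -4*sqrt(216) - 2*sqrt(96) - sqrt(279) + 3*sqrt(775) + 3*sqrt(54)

-23*sqrt(6) + 12*sqrt(31)

4*sqrt(216) = 24*sqrt(6); 2*sqrt(96) = 8*sqrt(6); sqrt(279) = 3*sqrt(31); 3*sqrt(775) = 15*sqrt(31); 3*sqrt(54) = 9*sqrt(6)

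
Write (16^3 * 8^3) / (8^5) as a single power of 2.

2^6

16^3 = 2^12; 8^3 = 2^9; 8^5 = 2^15
Combine exponents: 2^6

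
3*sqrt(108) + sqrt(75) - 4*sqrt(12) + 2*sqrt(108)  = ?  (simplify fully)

27*sqrt(3)

3*sqrt(108) = 18*sqrt(3); sqrt(75) = 5*sqrt(3); 4*sqrt(12) = 8*sqrt(3); 2*sqrt(108) = 12*sqrt(3)
Combine: (18 + 5 - 8 + 12)·sqrt(3) = 27*sqrt(3)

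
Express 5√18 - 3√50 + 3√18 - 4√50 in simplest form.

5√18 = 15*√2; 3√50 = 15*√2; 3√18 = 9*√2; 4√50 = 20*√2
Combine: (15 - 15 + 9 - 20)·√2 = -11*√2

-11*√2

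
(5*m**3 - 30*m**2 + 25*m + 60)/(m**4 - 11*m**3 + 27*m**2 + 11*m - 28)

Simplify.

(5*m - 15)/(m**2 - 8*m + 7)

Factor: 5*m**3 - 30*m**2 + 25*m + 60 = 5*(m - 4)*(m - 3)*(m + 1);  m**4 - 11*m**3 + 27*m**2 + 11*m - 28 = (m + 1)*(m - 7)*(m - 4)*(m - 1)
Cancel the common factors (m - 4), (m + 1).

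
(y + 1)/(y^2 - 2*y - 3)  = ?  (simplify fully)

Factor: y^2 - 2*y - 3 = (y + 1)*(y - 3)
Cancel the common factor (y + 1).

1/(y - 3)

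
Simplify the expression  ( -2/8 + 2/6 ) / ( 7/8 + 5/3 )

2/61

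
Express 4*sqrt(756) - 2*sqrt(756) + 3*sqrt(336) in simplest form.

24*sqrt(21)

4*sqrt(756) = 24*sqrt(21); 2*sqrt(756) = 12*sqrt(21); 3*sqrt(336) = 12*sqrt(21)
Combine: (24 - 12 + 12)·sqrt(21) = 24*sqrt(21)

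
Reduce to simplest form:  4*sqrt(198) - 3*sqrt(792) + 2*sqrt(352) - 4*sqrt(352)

-14*sqrt(22)

4*sqrt(198) = 12*sqrt(22); 3*sqrt(792) = 18*sqrt(22); 2*sqrt(352) = 8*sqrt(22); 4*sqrt(352) = 16*sqrt(22)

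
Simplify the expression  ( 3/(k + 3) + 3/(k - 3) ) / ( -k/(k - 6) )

(-6*k + 36)/(k^2 - 9)

Numerator: 3/(k + 3) + 3/(k - 3) = 6*k/(k^2 - 9)
Denominator: -k/(k - 6) = -k/(k - 6)
Divide: (6*k/(k^2 - 9)) · (-(k - 6)/k) = (-6*k + 36)/(k^2 - 9)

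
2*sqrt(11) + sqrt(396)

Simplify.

8*sqrt(11)

2*sqrt(11) = 2*sqrt(11); sqrt(396) = 6*sqrt(11)
Combine: (2 + 6)·sqrt(11) = 8*sqrt(11)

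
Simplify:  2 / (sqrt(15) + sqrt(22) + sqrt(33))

(-33*sqrt(10) + 2*sqrt(33) + 13*sqrt(22) + 20*sqrt(15))/326

Group as (sqrt(15) + sqrt(22)) + sqrt(33); multiply by (sqrt(15) + sqrt(22)) - sqrt(33), then rationalise the remaining surd.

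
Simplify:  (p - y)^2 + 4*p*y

After expansion: p^2 + 2*p*y + y^2 — a perfect-square trinomial.

(p + y)^2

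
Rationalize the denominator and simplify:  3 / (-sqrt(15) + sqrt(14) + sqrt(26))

(-25*sqrt(15) + 3*sqrt(26) + 27*sqrt(14) + 4*sqrt(1365))/277

Group as (sqrt(14) + sqrt(26)) - sqrt(15); multiply by (sqrt(14) + sqrt(26)) + sqrt(15), then rationalise the remaining surd.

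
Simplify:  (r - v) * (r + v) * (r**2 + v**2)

r**4 - v**4

Telescope via difference of squares: (r+v)(r-v) = r**2 - v**2, then repeat with the next factor.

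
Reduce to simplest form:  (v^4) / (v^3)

v

Quotient: v^1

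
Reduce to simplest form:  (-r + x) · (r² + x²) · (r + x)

-r⁴ + x⁴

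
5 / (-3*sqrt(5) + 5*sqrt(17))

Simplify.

(3*sqrt(5) + 5*sqrt(17))/76

Multiply numerator and denominator by 3*sqrt(5) + 5*sqrt(17).
Denominator becomes 380; numerator becomes 15*sqrt(5) + 25*sqrt(17).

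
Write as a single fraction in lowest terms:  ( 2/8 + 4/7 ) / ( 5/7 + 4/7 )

23/36

Numerator: 2/8 + 4/7 = 23/28
Denominator: 5/7 + 4/7 = 9/7
Divide: (23/28) · (7/9) = 23/36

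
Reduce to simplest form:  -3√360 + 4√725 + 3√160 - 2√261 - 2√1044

-6*√10 + 2*√29

3√360 = 18*√10; 4√725 = 20*√29; 3√160 = 12*√10; 2√261 = 6*√29; 2√1044 = 12*√29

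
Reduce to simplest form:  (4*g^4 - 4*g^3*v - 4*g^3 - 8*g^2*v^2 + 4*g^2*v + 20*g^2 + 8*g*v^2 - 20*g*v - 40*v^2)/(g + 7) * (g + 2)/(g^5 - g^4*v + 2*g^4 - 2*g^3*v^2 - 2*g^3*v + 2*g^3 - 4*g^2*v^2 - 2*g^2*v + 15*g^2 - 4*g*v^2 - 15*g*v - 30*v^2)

(4*g + 8)/(g^2 + 10*g + 21)

Factor: 4*g^4 - 4*g^3*v - 4*g^3 - 8*g^2*v^2 + 4*g^2*v + 20*g^2 + 8*g*v^2 - 20*g*v - 40*v^2 = 4*(g - 2*v)*(g + v)*(g^2 - g + 5);  g^5 - g^4*v + 2*g^4 - 2*g^3*v^2 - 2*g^3*v + 2*g^3 - 4*g^2*v^2 - 2*g^2*v + 15*g^2 - 4*g*v^2 - 15*g*v - 30*v^2 = (g - 2*v)*(g + 3)*(g^2 - g + 5)*(g + v)
Cancel the common factors (g^2 - g + 5), (g + v), (g - 2*v).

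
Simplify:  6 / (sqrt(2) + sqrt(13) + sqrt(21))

(-3*sqrt(546) - 9*sqrt(21) + 15*sqrt(13) + 48*sqrt(2))/17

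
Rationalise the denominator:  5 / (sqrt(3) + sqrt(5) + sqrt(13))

Group as (sqrt(3) + sqrt(13)) + sqrt(5); multiply by (sqrt(3) + sqrt(13)) - sqrt(5), then rationalise the remaining surd.

(-2*sqrt(195) - 5*sqrt(13) + 11*sqrt(5) + 15*sqrt(3))/7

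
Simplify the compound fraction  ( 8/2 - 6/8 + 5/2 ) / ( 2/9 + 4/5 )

Numerator: 8/2 - 6/8 + 5/2 = 23/4
Denominator: 2/9 + 4/5 = 46/45
Divide: (23/4) · (45/46) = 45/8

45/8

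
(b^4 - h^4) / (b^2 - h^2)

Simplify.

Difference of fourth powers: factor out (b^2 - h^2).

b^2 + h^2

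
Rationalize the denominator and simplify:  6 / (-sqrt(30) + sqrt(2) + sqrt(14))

Group as (sqrt(2) + sqrt(14)) - sqrt(30); multiply by (sqrt(2) + sqrt(14)) + sqrt(30), then rationalise the remaining surd.

(-7*sqrt(30) - 9*sqrt(14) - 21*sqrt(2) - 2*sqrt(210))/7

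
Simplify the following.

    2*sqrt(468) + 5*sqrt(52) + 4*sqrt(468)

46*sqrt(13)

2*sqrt(468) = 12*sqrt(13); 5*sqrt(52) = 10*sqrt(13); 4*sqrt(468) = 24*sqrt(13)
Combine: (12 + 10 + 24)·sqrt(13) = 46*sqrt(13)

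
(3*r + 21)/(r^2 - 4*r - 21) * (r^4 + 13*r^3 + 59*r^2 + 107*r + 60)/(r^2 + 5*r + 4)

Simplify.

Factor: 3*r + 21 = 3*(r + 7);  r^2 - 4*r - 21 = (r - 7)*(r + 3);  r^4 + 13*r^3 + 59*r^2 + 107*r + 60 = (r + 4)*(r + 5)*(r + 3)*(r + 1);  r^2 + 5*r + 4 = (r + 4)*(r + 1)
Cancel the common factors (r + 4), (r + 3), (r + 1).

(3*r^2 + 36*r + 105)/(r - 7)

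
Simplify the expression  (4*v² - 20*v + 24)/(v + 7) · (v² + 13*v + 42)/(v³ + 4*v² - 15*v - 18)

Factor: 4*v² - 20*v + 24 = 4·(v - 2)·(v - 3);  v² + 13*v + 42 = (v + 6)·(v + 7);  v³ + 4*v² - 15*v - 18 = (v + 1)·(v - 3)·(v + 6)
Cancel the common factors (v + 6), (v + 7), (v - 3).

(4*v - 8)/(v + 1)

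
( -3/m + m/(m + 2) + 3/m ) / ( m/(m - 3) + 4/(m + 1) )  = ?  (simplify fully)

Numerator: -3/m + m/(m + 2) + 3/m = m/(m + 2)
Denominator: m/(m - 3) + 4/(m + 1) = (m² + 5*m - 12)/(m² - 2*m - 3)
Divide: (m/(m + 2)) · ((m² - 2*m - 3)/(m² + 5*m - 12)) = (m³ - 2*m² - 3*m)/(m³ + 7*m² - 2*m - 24)

(m³ - 2*m² - 3*m)/(m³ + 7*m² - 2*m - 24)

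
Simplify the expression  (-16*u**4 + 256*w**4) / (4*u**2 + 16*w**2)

-4*u**2 + 16*w**2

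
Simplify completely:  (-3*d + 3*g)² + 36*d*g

Expand the square and combine the 36*d*g term.

9*(d + g)²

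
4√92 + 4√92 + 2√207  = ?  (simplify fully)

22*√23

4√92 = 8*√23; 4√92 = 8*√23; 2√207 = 6*√23
Combine: (8 + 8 + 6)·√23 = 22*√23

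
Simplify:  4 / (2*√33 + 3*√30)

(-4*√33 + 6*√30)/69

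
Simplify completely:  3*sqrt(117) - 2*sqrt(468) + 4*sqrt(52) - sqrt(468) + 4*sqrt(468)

23*sqrt(13)

3*sqrt(117) = 9*sqrt(13); 2*sqrt(468) = 12*sqrt(13); 4*sqrt(52) = 8*sqrt(13); sqrt(468) = 6*sqrt(13); 4*sqrt(468) = 24*sqrt(13)
Combine: (9 - 12 + 8 - 6 + 24)·sqrt(13) = 23*sqrt(13)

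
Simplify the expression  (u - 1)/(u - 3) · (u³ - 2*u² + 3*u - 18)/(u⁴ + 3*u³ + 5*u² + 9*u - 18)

1/(u + 3)

Factor: u³ - 2*u² + 3*u - 18 = (u - 3)·(u² + u + 6);  u⁴ + 3*u³ + 5*u² + 9*u - 18 = (u - 1)·(u² + u + 6)·(u + 3)
Cancel the common factors (u² + u + 6), (u - 1), (u - 3).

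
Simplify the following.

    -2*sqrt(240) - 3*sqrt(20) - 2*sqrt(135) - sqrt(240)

-18*sqrt(15) - 6*sqrt(5)

2*sqrt(240) = 8*sqrt(15); 3*sqrt(20) = 6*sqrt(5); 2*sqrt(135) = 6*sqrt(15); sqrt(240) = 4*sqrt(15)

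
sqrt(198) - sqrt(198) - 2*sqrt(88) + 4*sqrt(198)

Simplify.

8*sqrt(22)

sqrt(198) = 3*sqrt(22); sqrt(198) = 3*sqrt(22); 2*sqrt(88) = 4*sqrt(22); 4*sqrt(198) = 12*sqrt(22)
Combine: (3 - 3 - 4 + 12)·sqrt(22) = 8*sqrt(22)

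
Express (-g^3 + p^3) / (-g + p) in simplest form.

Factor as (a-b)(a^2+ab+b^2) with a=p, b=g.

g^2 + g*p + p^2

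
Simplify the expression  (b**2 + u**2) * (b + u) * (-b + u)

-b**4 + u**4

Telescope via difference of squares: (u+b)(u-b) = -b**2 + u**2, then repeat with the next factor.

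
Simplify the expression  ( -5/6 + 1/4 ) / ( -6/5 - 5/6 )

35/122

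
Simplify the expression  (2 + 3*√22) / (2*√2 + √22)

(-6*√11 - 2*√2 + √22 + 33)/7

Multiply numerator and denominator by -2*√2 + √22.
Denominator becomes 14; numerator becomes -12*√11 - 4*√2 + 2*√22 + 66.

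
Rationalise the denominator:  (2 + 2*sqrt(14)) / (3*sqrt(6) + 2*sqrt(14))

Multiply numerator and denominator by -3*sqrt(6) + 2*sqrt(14).
Denominator becomes 2; numerator becomes -12*sqrt(21) - 6*sqrt(6) + 4*sqrt(14) + 56.

-6*sqrt(21) - 3*sqrt(6) + 2*sqrt(14) + 28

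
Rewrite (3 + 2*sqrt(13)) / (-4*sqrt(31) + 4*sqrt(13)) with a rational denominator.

(-2*sqrt(403) - 26 - 3*sqrt(31) - 3*sqrt(13))/72

Multiply numerator and denominator by 4*sqrt(13) + 4*sqrt(31).
Denominator becomes -288; numerator becomes 12*sqrt(13) + 12*sqrt(31) + 104 + 8*sqrt(403).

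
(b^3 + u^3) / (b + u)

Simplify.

b^2 - b*u + u^2

Factor as (a+b)(a^2-ab+b^2) with a=b, b=u.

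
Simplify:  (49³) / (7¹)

49³ = 7^6; 7¹ = 7^1
Combine exponents: 7^5

7^5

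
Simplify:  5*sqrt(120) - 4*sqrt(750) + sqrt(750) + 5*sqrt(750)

5*sqrt(120) = 10*sqrt(30); 4*sqrt(750) = 20*sqrt(30); sqrt(750) = 5*sqrt(30); 5*sqrt(750) = 25*sqrt(30)
Combine: (10 - 20 + 5 + 25)·sqrt(30) = 20*sqrt(30)

20*sqrt(30)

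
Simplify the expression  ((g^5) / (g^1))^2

g^8

Inside the bracket: g^4
Raise to the power 2: g^8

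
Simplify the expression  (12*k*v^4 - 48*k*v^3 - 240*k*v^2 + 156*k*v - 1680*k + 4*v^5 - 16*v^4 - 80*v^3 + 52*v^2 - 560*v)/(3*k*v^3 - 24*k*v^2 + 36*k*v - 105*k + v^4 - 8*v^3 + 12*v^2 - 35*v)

Factor: 12*k*v^4 - 48*k*v^3 - 240*k*v^2 + 156*k*v - 1680*k + 4*v^5 - 16*v^4 - 80*v^3 + 52*v^2 - 560*v = 4*(3*k + v)*(v + 4)*(v - 7)*(v^2 - v + 5);  3*k*v^3 - 24*k*v^2 + 36*k*v - 105*k + v^4 - 8*v^3 + 12*v^2 - 35*v = (v - 7)*(v^2 - v + 5)*(3*k + v)
Cancel the common factors (v^2 - v + 5), (v - 7), (3*k + v).

4*v + 16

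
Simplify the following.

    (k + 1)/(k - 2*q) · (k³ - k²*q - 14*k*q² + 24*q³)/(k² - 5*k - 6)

Factor: k³ - k²*q - 14*k*q² + 24*q³ = (k - 2*q)·(k - 3*q)·(k + 4*q);  k² - 5*k - 6 = (k + 1)·(k - 6)
Cancel the common factors (k + 1), (k - 2*q).

(k² + k*q - 12*q²)/(k - 6)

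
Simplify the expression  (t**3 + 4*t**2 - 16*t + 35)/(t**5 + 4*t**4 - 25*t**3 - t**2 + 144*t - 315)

Factor: t**3 + 4*t**2 - 16*t + 35 = (t**2 - 3*t + 5)*(t + 7);  t**5 + 4*t**4 - 25*t**3 - t**2 + 144*t - 315 = (t + 3)*(t - 3)*(t + 7)*(t**2 - 3*t + 5)
Cancel the common factors (t**2 - 3*t + 5), (t + 7).

1/(t**2 - 9)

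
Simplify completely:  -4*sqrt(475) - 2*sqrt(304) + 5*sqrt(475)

-3*sqrt(19)

4*sqrt(475) = 20*sqrt(19); 2*sqrt(304) = 8*sqrt(19); 5*sqrt(475) = 25*sqrt(19)
Combine: (-20 - 8 + 25)·sqrt(19) = -3*sqrt(19)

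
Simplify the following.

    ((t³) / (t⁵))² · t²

t^(-2)

Inside the bracket: (t^-2)
Raise to the power 2: (t^-4)
Multiply by t²: add exponents.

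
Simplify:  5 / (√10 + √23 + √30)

Group as (√10 + √30) + √23; multiply by (√10 + √30) - √23, then rationalise the remaining surd.

(-100*√69 + 15*√30 + 85*√23 + 215*√10)/911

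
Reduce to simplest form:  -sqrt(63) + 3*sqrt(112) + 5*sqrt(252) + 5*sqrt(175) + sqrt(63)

67*sqrt(7)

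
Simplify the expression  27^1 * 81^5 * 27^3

27^1 = 3^3; 81^5 = 3^20; 27^3 = 3^9
Combine exponents: 3^32

3^32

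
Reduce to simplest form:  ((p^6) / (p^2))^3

p^12

Inside the bracket: p^4
Raise to the power 3: p^12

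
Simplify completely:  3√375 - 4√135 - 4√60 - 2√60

-9*√15

3√375 = 15*√15; 4√135 = 12*√15; 4√60 = 8*√15; 2√60 = 4*√15
Combine: (15 - 12 - 8 - 4)·√15 = -9*√15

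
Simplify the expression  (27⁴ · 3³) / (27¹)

27⁴ = 3^12; 3³ = 3^3; 27¹ = 3^3
Combine exponents: 3^12

3^12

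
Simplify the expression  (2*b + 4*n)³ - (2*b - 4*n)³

96*b²*n + 128*n³

Write as f((2*b),(4*n)) - f((2*b),-(4*n)) and expand.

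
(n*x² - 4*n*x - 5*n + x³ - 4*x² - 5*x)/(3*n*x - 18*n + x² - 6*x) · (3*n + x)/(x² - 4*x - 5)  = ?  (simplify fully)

Factor: n*x² - 4*n*x - 5*n + x³ - 4*x² - 5*x = (x - 5)·(n + x)·(x + 1);  3*n*x - 18*n + x² - 6*x = (3*n + x)·(x - 6);  x² - 4*x - 5 = (x + 1)·(x - 5)
Cancel the common factors (x + 1), (x - 5), (3*n + x).

(n + x)/(x - 6)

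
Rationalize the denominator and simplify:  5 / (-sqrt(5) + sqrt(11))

(5*sqrt(5) + 5*sqrt(11))/6

Multiply numerator and denominator by sqrt(5) + sqrt(11).
Denominator becomes 6; numerator becomes 5*sqrt(5) + 5*sqrt(11).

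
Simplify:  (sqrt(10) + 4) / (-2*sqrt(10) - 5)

Multiply numerator and denominator by -5 + 2*sqrt(10).
Denominator becomes -15; numerator becomes 3*sqrt(10).

-sqrt(10)/5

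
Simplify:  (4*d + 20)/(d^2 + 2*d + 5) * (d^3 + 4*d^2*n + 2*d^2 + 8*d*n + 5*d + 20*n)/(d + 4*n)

Factor: 4*d + 20 = 4*(d + 5);  d^3 + 4*d^2*n + 2*d^2 + 8*d*n + 5*d + 20*n = (d^2 + 2*d + 5)*(d + 4*n)
Cancel the common factors (d^2 + 2*d + 5), (d + 4*n).

4*d + 20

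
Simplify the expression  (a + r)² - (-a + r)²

4*a*r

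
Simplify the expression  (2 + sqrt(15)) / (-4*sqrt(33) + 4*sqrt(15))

Multiply numerator and denominator by 4*sqrt(15) + 4*sqrt(33).
Denominator becomes -288; numerator becomes 8*sqrt(15) + 8*sqrt(33) + 60 + 12*sqrt(55).

(-3*sqrt(55) - 15 - 2*sqrt(33) - 2*sqrt(15))/72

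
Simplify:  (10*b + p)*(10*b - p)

100*b^2 - p^2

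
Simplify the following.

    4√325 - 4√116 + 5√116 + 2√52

2*√29 + 24*√13

4√325 = 20*√13; 4√116 = 8*√29; 5√116 = 10*√29; 2√52 = 4*√13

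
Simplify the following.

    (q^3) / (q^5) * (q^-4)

q^(-6)

Quotient: (q^-2)
Multiply by (q^-4): add exponents.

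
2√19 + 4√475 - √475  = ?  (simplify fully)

2√19 = 2*√19; 4√475 = 20*√19; √475 = 5*√19
Combine: (2 + 20 - 5)·√19 = 17*√19

17*√19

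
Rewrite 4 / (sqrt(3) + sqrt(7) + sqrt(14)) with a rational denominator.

Group as (sqrt(7) + sqrt(14)) + sqrt(3); multiply by (sqrt(7) + sqrt(14)) - sqrt(3), then rationalise the remaining surd.

(-14*sqrt(6) - 4*sqrt(14) + 10*sqrt(7) + 18*sqrt(3))/17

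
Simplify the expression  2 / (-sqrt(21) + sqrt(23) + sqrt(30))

(-16*sqrt(21) + 7*sqrt(30) + 14*sqrt(23) + 3*sqrt(1610))/434

Group as (sqrt(23) + sqrt(30)) - sqrt(21); multiply by (sqrt(23) + sqrt(30)) + sqrt(21), then rationalise the remaining surd.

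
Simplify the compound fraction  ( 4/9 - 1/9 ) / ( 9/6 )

2/9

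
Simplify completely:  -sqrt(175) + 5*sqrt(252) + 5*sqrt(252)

sqrt(175) = 5*sqrt(7); 5*sqrt(252) = 30*sqrt(7); 5*sqrt(252) = 30*sqrt(7)
Combine: (-5 + 30 + 30)·sqrt(7) = 55*sqrt(7)

55*sqrt(7)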